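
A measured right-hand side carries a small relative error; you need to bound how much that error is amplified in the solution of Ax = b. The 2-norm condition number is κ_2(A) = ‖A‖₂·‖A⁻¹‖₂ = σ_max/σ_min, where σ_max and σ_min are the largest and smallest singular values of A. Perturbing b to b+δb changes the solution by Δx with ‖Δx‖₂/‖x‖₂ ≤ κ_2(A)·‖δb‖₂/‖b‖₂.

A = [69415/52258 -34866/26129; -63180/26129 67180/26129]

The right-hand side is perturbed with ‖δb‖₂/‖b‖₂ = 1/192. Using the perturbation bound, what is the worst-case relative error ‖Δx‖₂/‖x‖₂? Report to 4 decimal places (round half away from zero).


0.4417

AᵀA = [71921425/9449476 -18873855/2362369; -18873855/2362369 19822804/2362369]; tr = 179801/11236, det = 100/2809
eigenvalues of AᵀA: λ = (tr ± √(tr²−4·det))/2 = 16, 25/11236
so κ_2 = √(16 / (25/11236)) = 84.8000
worst-case relative error ≤ 84.8000 × 1/192 = 0.4417


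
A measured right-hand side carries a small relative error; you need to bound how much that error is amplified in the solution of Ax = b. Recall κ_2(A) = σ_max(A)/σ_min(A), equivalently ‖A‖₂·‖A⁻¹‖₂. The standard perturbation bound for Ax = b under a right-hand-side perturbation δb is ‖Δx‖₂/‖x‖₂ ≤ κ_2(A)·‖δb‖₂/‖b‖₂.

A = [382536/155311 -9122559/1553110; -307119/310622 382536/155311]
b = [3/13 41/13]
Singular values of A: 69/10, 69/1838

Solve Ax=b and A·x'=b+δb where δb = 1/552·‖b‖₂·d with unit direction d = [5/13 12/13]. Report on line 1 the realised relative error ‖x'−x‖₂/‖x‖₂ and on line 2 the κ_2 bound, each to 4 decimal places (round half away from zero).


from the listed singular values, σ₁ = 69/10, σ_n = 69/1838
condition number: (69/10) ÷ (69/1838) = 183.8000
worst-case relative error ≤ 183.8000 × 1/552 = 0.3330
solve Ax = b  →  x = [73.7101 30.8696]
‖b‖₂ = 3.1623 and ‖x‖₂ = 79.9132
Δx = A⁻¹·δb where δb = 1/552·3.1623·d; ‖Δx‖ = 0.1526
realised ‖Δx‖/‖x‖ = 0.0019
realised/bound (from unrounded values) ≈ 0.0057

0.0019
0.3330


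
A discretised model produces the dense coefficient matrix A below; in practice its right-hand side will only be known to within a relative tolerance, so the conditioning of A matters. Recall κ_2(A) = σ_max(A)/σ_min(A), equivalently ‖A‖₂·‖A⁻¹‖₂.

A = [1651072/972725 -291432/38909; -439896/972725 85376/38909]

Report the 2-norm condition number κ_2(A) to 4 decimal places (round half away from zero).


M = AᵀA = [4671275584/1513910281 -20749271040/1513910281; -20749271040/1513910281 92221672000/1513910281]. tr(M)=57640064/900601, det(M)=102400/900601
eigenvalues of AᵀA: λ = (tr ± √(tr²−4·det))/2 = 64, 1600/900601
so κ_2 = √(64 / (1600/900601)) = 189.8000

189.8000


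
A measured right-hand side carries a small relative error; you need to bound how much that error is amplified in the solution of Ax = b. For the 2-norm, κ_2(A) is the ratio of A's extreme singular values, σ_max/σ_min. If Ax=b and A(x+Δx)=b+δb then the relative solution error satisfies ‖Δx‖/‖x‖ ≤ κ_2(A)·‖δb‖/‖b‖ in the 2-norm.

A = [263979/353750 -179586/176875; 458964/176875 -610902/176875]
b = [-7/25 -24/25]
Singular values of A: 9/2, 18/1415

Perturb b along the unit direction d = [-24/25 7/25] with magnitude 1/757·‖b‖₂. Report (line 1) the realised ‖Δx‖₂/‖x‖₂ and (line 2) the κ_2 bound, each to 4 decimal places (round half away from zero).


0.4673
0.4673

σ_max = 9/2, σ_min = 18/1415
κ = σ_max/σ_min = (9/2)/(18/1415) = 353.7500
worst-case relative error ≤ 353.7500 × 1/757 = 0.4673
solve Ax = b  →  x = [-0.1333 0.1778]
‖b‖₂ = 1.0000 and ‖x‖₂ = 0.2222
with δb = [-0.0013 0.0004], A·Δx = δb → ‖Δx‖ = 0.1038
dividing the unrounded norms, ‖Δx‖/‖x‖ = 0.4673
realised/bound = 1 exactly: the bound is attained for this b and d


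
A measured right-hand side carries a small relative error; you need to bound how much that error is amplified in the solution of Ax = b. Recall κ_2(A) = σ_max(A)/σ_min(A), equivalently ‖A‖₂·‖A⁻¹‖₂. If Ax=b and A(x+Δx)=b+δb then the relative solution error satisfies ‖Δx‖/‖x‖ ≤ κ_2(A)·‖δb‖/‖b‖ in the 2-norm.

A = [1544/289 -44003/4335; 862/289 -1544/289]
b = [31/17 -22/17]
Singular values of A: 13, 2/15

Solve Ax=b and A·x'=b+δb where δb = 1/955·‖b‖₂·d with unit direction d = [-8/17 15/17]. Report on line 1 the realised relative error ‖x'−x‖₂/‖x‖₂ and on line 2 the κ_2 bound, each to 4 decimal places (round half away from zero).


0.0012
0.1021

σ_max = 13, σ_min = 2/15
κ_2(A) = 13 / (2/15) = 97.5000
worst-case relative error ≤ 97.5000 × 1/955 = 0.1021
solve Ax = b  →  x = [-13.1991 -7.1267]
‖b‖₂ = 2.2361 and ‖x‖₂ = 15.0002
with δb = [-0.0011 0.0021], A·Δx = δb → ‖Δx‖ = 0.0176
relative error = 0.0012
so the bound overstates the realised error by a factor of ≈ 87.2078 (computed from the unrounded values)


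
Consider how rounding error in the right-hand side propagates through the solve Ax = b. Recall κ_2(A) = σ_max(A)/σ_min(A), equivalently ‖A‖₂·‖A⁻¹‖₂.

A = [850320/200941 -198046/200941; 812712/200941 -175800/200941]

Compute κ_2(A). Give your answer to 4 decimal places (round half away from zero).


126.7500

form AᵀA = [1645118784/48011041 -370127520/48011041; -370127520/48011041 83386276/48011041] with trace 1028260/28561 and determinant 2304/28561
solving λ² − 1028260/28561·λ + 2304/28561 = 0 gives λ = 36, 64/28561
σ_max=√36=6, σ_min=√(64/28561)=(8/169) → κ = 126.7500


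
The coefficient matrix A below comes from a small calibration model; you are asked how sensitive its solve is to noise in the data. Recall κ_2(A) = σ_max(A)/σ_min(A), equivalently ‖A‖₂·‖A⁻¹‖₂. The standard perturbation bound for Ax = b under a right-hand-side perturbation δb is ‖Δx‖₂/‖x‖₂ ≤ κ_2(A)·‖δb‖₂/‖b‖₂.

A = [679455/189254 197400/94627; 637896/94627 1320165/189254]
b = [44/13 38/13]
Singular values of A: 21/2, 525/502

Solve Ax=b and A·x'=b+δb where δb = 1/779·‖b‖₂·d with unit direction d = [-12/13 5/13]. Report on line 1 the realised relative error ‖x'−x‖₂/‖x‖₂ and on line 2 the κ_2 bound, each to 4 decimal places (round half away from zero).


0.0028
0.0129

σ_max = 21/2, σ_min = 525/502
κ = σ_max/σ_min = (21/2)/(525/502) = 10.0400
bound on ‖Δx‖/‖x‖: κ·ε = 10.0400·1/779 = 0.0129
solve Ax = b  →  x = [1.5947 -1.1221]
‖b‖₂ = 4.4721 and ‖x‖₂ = 1.9500
re-solving with b+δb shifts x by Δx of norm 0.0055
relative error = 0.0028
realised/bound (from unrounded values) ≈ 0.2184


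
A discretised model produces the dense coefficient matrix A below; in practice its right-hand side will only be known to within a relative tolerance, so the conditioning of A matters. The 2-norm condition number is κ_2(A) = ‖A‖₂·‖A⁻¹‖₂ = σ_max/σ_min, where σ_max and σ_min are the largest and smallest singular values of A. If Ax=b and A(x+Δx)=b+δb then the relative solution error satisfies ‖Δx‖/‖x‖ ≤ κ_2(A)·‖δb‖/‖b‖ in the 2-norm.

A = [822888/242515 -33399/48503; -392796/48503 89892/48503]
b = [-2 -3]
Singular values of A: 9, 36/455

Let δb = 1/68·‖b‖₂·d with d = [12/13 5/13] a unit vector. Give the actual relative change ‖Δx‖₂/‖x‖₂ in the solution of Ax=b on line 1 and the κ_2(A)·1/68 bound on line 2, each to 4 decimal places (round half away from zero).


0.0177
1.6728

from the listed singular values, σ₁ = 9, σ_n = 36/455
κ_2(A) = 9 / (36/455) = 113.7500
κ_2(A)·‖δb‖/‖b‖ = 1.6728
solve Ax = b  →  x = [-8.1064 -37.0407]
‖b‖₂ = 3.6056 and ‖x‖₂ = 37.9173
with δb = [0.0489 0.0204], A·Δx = δb → ‖Δx‖ = 0.6701
realised ‖Δx‖/‖x‖ = 0.0177
realised/bound (from unrounded values) ≈ 0.0106


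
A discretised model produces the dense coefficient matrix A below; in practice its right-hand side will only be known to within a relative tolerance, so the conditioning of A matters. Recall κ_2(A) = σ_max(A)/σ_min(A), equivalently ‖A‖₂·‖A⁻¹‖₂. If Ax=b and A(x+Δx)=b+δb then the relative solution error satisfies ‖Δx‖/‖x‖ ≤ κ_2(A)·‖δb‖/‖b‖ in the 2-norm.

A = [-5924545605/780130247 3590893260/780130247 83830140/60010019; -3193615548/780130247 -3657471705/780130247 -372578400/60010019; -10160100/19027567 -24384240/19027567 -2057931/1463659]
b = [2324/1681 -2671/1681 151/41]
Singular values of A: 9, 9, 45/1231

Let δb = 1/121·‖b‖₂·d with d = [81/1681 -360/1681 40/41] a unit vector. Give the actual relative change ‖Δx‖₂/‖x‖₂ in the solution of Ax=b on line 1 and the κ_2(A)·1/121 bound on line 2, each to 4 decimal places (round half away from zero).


0.0088
2.0347

σ_max = 9, σ_min = 45/1231
condition number: 9 ÷ (45/1231) = 246.2000
perturbation bound = 246.2000·1/121 = 2.0347
solve Ax = b  →  x = [-30.5488 -73.0282 75.5441]
‖b‖₂ = 4.2426 and ‖x‖₂ = 109.4223
re-solving with b+δb shifts x by Δx of norm 0.9592
dividing the unrounded norms, ‖Δx‖/‖x‖ = 0.0088
so the bound overstates the realised error by a factor of ≈ 232.1198 (computed from the unrounded values)


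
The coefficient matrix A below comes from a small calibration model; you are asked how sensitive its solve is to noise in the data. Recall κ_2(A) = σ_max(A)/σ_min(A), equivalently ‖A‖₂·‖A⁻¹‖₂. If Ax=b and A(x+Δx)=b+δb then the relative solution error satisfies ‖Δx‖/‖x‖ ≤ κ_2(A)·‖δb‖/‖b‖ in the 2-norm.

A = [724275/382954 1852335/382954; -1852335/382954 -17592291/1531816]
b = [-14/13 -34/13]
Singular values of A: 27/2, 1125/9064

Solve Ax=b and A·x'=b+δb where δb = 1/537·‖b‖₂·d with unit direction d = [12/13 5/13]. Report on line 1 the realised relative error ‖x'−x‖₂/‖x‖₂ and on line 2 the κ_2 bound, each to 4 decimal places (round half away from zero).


0.0026
0.2025

largest singular value 27/2, smallest 1125/9064
κ = σ_max/σ_min = (27/2)/(1125/9064) = 108.7680
perturbation bound = 108.7680·1/537 = 0.2025
solve Ax = b  →  x = [14.9312 -6.0609]
‖b‖ = 2.8284, ‖x‖ = 16.1145
with δb = [0.0049 0.0020], A·Δx = δb → ‖Δx‖ = 0.0424
relative error = 0.0026
so the bound overstates the realised error by a factor of ≈ 76.9138 (computed from the unrounded values)


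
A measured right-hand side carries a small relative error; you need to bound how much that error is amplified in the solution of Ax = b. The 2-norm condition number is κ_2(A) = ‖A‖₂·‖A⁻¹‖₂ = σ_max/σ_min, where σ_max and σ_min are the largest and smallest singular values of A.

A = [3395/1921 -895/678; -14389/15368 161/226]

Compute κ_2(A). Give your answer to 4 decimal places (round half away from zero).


271.2000

form AᵀA = [3268889/817216 -1838711/612912; -1838711/612912 517157/229842] with trace 45969025/7354944 and determinant 15625/29419776
char-poly roots: 25/4 and 625/7354944
σ_max=√(25/4)=(5/2), σ_min=√(625/7354944)=(25/2712) → κ = 271.2000


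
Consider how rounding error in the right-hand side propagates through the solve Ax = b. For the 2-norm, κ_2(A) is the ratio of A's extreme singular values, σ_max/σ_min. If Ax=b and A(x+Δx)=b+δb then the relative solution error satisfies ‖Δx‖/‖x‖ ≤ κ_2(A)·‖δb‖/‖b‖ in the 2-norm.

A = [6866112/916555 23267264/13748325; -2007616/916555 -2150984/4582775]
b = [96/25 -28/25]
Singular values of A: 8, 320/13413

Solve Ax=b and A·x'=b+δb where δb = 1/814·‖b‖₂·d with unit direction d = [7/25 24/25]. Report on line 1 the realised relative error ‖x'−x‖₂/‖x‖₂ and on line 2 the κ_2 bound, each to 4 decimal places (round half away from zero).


0.4119
0.4119

σ_max = 8, σ_min = 320/13413
κ_2(A) = 8 / (320/13413) = 335.3250
κ_2(A)·‖δb‖/‖b‖ = 0.4119
solve Ax = b  →  x = [0.4878 0.1098]
2-norm of b is 4.0000; of x, 0.5000
Δx = A⁻¹·δb where δb = 1/814·4.0000·d; ‖Δx‖ = 0.2060
realised ‖Δx‖/‖x‖ = 0.4119
tightness: 0.4119 against a bound of 0.4119; the bound is attained (ratio 1)


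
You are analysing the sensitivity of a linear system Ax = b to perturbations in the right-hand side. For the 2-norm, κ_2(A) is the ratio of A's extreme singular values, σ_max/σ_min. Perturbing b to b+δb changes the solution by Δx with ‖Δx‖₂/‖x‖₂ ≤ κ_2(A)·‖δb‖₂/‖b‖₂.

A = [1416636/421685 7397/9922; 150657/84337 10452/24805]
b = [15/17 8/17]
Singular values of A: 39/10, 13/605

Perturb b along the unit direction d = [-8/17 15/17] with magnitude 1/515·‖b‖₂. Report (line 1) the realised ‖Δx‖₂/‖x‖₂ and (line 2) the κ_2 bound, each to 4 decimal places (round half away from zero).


largest singular value 39/10, smallest 13/605
condition number: (39/10) ÷ (13/605) = 181.5000
worst-case relative error ≤ 181.5000 × 1/515 = 0.3524
solve Ax = b  →  x = [0.2502 0.0563]
‖b‖ = 1.0000, ‖x‖ = 0.2564
Δx = A⁻¹·δb where δb = 1/515·1.0000·d; ‖Δx‖ = 0.0904
relative error = 0.3524
tightness: 0.3524 against a bound of 0.3524; the bound is attained (ratio 1)

0.3524
0.3524


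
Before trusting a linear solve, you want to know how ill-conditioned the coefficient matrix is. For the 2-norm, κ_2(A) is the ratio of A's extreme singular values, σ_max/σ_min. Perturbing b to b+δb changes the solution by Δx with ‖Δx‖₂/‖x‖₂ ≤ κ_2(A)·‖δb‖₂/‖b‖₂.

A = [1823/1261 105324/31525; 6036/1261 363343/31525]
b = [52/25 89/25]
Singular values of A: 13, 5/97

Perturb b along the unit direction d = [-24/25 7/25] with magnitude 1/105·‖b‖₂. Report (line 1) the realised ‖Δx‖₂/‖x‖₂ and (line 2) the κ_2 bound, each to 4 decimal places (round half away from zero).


0.0393
2.4019

from the listed singular values, σ₁ = 13, σ_n = 5/97
κ = σ_max/σ_min = 13/(5/97) = 252.2000
worst-case relative error ≤ 252.2000 × 1/105 = 2.4019
solve Ax = b  →  x = [18.0260 -7.1775]
2-norm of b is 4.1231; of x, 19.4024
Δx = A⁻¹·δb where δb = 1/105·4.1231·d; ‖Δx‖ = 0.7618
dividing the unrounded norms, ‖Δx‖/‖x‖ = 0.0393
tightness: 0.0393 against a bound of 2.4019 (unrounded ratio ≈ 0.0163)


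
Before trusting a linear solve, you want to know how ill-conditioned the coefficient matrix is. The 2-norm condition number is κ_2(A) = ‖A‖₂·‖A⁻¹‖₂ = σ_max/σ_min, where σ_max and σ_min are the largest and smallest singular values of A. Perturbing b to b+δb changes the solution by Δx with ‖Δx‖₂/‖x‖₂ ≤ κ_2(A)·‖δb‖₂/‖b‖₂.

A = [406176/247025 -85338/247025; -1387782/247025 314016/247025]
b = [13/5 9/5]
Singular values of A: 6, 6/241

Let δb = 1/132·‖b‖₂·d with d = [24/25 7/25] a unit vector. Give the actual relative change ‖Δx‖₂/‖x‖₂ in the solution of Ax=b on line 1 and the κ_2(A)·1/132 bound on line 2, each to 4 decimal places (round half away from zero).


from the listed singular values, σ₁ = 6, σ_n = 6/241
condition number: 6 ÷ (6/241) = 241.0000
worst-case relative error ≤ 241.0000 × 1/132 = 1.8258
solve Ax = b  →  x = [26.2886 117.5976]
‖b‖₂ = 3.1623 and ‖x‖₂ = 120.5001
δb = ε·‖b‖·d = [0.0230 0.0067]; solving A·Δx = δb gives ‖Δx‖ = 0.9623
dividing the unrounded norms, ‖Δx‖/‖x‖ = 0.0080
realised/bound (from unrounded values) ≈ 0.0044

0.0080
1.8258


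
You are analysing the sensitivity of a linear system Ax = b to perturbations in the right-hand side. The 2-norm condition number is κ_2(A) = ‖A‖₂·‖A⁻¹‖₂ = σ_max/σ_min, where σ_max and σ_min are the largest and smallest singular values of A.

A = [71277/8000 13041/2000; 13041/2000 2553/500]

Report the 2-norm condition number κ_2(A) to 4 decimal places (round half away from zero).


64.0000

form AᵀA = [62411949/512000 11697777/128000; 11697777/128000 2194821/32000] with trace 19505817/102400 and determinant 22667121/2560000
solving λ² − 19505817/102400·λ + 22667121/2560000 = 0 gives λ = 4761/25, 4761/102400
σ_max=√(4761/25)=(69/5), σ_min=√(4761/102400)=(69/320) → κ = 64.0000


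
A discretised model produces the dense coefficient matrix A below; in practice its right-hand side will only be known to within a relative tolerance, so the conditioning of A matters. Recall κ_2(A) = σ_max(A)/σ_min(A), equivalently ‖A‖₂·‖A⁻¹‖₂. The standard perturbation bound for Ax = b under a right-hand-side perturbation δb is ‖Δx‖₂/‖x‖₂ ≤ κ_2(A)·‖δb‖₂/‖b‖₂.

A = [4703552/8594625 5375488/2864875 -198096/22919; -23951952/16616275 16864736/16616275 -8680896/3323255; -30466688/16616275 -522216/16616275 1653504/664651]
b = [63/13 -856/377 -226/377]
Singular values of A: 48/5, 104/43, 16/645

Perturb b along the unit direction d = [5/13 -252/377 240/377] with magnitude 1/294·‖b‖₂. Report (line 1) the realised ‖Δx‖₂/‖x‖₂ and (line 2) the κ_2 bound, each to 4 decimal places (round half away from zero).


0.0061
1.3163

σ_max = 48/5, σ_min = 16/645
κ = σ_max/σ_min = (48/5)/(16/645) = 387.0000
perturbation bound = 387.0000·1/294 = 1.3163
solve Ax = b  →  x = [33.8560 113.1246 26.1408]
2-norm of b is 5.3852; of x, 120.9410
δb = ε·‖b‖·d = [0.0070 -0.0122 0.0117]; solving A·Δx = δb gives ‖Δx‖ = 0.7384
dividing the unrounded norms, ‖Δx‖/‖x‖ = 0.0061
realised/bound (from unrounded values) ≈ 0.0046


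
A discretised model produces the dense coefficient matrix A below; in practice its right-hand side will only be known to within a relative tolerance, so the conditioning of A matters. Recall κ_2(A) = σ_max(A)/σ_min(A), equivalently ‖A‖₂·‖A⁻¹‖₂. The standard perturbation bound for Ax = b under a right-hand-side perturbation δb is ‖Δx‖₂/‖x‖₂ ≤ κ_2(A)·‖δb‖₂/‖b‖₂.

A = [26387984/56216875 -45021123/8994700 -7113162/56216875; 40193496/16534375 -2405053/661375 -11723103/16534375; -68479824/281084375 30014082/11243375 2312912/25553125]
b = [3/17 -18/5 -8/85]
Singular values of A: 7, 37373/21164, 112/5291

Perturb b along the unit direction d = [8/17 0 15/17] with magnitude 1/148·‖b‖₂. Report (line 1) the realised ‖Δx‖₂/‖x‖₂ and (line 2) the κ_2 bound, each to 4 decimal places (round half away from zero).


0.6681
2.2344

σ_max = 7, σ_min = 112/5291
κ_2(A) = 7 / (112/5291) = 330.6875
perturbation bound = 330.6875·1/148 = 2.2344
solve Ax = b  →  x = [-1.6425 -0.2014 0.4791]
2-norm of b is 3.6056; of x, 1.7227
re-solving with b+δb shifts x by Δx of norm 1.1509
realised ‖Δx‖/‖x‖ = 0.6681
so the bound overstates the realised error by a factor of ≈ 3.3446 (computed from the unrounded values)


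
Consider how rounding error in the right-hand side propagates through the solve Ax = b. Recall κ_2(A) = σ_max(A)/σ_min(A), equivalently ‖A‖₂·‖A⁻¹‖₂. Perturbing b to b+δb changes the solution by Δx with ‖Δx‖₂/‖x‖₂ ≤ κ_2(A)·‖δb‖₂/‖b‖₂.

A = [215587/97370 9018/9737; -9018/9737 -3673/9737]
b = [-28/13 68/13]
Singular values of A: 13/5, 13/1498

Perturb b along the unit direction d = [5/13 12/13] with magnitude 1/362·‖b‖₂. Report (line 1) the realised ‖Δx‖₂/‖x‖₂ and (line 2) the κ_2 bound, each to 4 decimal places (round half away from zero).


from the listed singular values, σ₁ = 13/5, σ_n = 13/1498
κ = σ_max/σ_min = (13/5)/(13/1498) = 299.6000
worst-case relative error ≤ 299.6000 × 1/362 = 0.8276
solve Ax = b  →  x = [-178.6982 424.8757]
‖b‖ = 5.6569, ‖x‖ = 460.9256
with δb = [0.0060 0.0144], A·Δx = δb → ‖Δx‖ = 1.8007
realised ‖Δx‖/‖x‖ = 0.0039
realised/bound (from unrounded values) ≈ 0.0047

0.0039
0.8276


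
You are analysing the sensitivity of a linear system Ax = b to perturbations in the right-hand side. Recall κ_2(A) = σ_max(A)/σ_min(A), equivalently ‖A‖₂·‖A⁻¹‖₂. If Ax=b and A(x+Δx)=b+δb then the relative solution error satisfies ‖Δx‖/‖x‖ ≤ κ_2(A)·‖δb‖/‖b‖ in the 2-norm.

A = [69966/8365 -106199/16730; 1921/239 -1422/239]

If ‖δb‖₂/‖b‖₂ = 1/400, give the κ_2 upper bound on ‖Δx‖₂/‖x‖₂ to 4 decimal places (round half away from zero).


AᵀA = [9415786381/69973225 -7061445567/69973225; -7061445567/69973225 21186439201/279892900]; tr = 2353983389/11195716, det = 17682025/11195716
char-poly roots: 841/4 and 21025/2798929
κ_2(A) = √(λ_max/λ_min) = √((841/4) / (21025/2798929)) = 167.3000
κ_2(A)·‖δb‖/‖b‖ = 0.4183

0.4183


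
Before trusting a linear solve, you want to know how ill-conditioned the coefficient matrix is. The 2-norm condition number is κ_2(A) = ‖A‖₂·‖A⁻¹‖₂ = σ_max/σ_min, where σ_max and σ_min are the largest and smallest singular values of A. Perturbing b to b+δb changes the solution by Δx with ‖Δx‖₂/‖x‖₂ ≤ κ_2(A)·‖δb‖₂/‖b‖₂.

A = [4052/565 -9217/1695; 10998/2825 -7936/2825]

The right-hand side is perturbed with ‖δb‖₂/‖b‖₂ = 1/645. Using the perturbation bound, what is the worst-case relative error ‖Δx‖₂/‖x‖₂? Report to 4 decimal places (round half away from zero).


0.1577

AᵀA = [531423604/7980625 -1195522484/23941875; -1195522484/23941875 2690648089/71825625]; tr = 298938421/2873025, det = 334084/319225
solving λ² − 298938421/2873025·λ + 334084/319225 = 0 gives λ = 2601/25, 1156/114921
so κ_2 = √((2601/25) / (1156/114921)) = 101.7000
κ_2(A)·‖δb‖/‖b‖ = 0.1577


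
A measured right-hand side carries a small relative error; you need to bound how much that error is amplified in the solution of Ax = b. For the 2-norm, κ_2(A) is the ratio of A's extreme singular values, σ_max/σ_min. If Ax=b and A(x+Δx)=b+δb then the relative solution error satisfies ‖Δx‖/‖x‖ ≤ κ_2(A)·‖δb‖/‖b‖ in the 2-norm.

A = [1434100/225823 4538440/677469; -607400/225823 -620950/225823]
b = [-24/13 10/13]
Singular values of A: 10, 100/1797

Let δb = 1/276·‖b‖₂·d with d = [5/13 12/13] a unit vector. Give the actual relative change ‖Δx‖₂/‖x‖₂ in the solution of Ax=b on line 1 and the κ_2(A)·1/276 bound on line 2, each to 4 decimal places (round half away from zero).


0.6511
0.6511

σ_max = 10, σ_min = 100/1797
condition number: 10 ÷ (100/1797) = 179.7000
worst-case relative error ≤ 179.7000 × 1/276 = 0.6511
solve Ax = b  →  x = [-0.1379 -0.1448]
‖b‖ = 2.0000, ‖x‖ = 0.2000
δb = ε·‖b‖·d = [0.0028 0.0067]; solving A·Δx = δb gives ‖Δx‖ = 0.1302
relative error = 0.6511
tightness: 0.6511 against a bound of 0.6511; the bound is attained (ratio 1)


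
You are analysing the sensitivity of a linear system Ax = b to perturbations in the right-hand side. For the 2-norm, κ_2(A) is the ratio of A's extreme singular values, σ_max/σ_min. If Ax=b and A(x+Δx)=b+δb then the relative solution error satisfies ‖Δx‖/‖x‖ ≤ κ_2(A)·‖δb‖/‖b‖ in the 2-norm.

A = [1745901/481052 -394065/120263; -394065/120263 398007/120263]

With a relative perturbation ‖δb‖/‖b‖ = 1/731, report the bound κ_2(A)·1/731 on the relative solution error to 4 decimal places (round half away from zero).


form AᵀA = [6578794161/275161744 -1564043985/68790436; -1564043985/68790436 373004514/17197609] with trace 14918985/327184 and determinant 531441/327184
eigenvalues of AᵀA: λ = (tr ± √(tr²−4·det))/2 = 729/16, 729/20449
κ_2(A) = √(λ_max/λ_min) = √((729/16) / (729/20449)) = 35.7500
perturbation bound = 35.7500·1/731 = 0.0489

0.0489


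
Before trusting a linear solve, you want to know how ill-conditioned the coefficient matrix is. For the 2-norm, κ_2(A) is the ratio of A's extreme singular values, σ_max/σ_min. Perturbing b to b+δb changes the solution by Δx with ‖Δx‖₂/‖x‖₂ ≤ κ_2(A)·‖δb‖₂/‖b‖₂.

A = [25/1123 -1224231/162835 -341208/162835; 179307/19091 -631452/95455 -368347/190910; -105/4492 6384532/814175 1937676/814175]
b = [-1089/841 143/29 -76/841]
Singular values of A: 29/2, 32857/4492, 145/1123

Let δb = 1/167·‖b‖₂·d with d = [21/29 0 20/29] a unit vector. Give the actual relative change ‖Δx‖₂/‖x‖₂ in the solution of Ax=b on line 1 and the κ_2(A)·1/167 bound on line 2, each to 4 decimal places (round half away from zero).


0.0304
0.6725

from the listed singular values, σ₁ = 29/2, σ_n = 145/1123
condition number: (29/2) ÷ (145/1123) = 112.3000
worst-case relative error ≤ 112.3000 × 1/167 = 0.6725
solve Ax = b  →  x = [0.5799 2.2403 -7.4141]
‖b‖₂ = 5.0990 and ‖x‖₂ = 7.7669
δb = ε·‖b‖·d = [0.0221 0.0000 0.0211]; solving A·Δx = δb gives ‖Δx‖ = 0.2365
dividing the unrounded norms, ‖Δx‖/‖x‖ = 0.0304
so the bound overstates the realised error by a factor of ≈ 22.0865 (computed from the unrounded values)


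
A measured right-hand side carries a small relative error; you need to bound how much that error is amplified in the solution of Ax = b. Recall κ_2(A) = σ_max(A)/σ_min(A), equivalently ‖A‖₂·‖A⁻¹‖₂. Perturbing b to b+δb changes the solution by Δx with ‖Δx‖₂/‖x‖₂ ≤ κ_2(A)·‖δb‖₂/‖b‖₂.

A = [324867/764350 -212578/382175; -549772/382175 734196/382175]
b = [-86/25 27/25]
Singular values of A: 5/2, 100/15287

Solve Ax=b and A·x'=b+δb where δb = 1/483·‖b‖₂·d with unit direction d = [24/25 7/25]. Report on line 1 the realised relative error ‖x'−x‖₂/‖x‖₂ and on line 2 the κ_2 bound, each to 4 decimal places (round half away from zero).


0.0025
0.7913

from the listed singular values, σ₁ = 5/2, σ_n = 100/15287
κ = σ_max/σ_min = (5/2)/(100/15287) = 382.1750
κ_2(A)·‖δb‖/‖b‖ = 0.7913
solve Ax = b  →  x = [-367.3680 -274.5260]
‖b‖₂ = 3.6056 and ‖x‖₂ = 458.6107
δb = ε·‖b‖·d = [0.0072 0.0021]; solving A·Δx = δb gives ‖Δx‖ = 1.1412
relative error = 0.0025
so the bound overstates the realised error by a factor of ≈ 317.9893 (computed from the unrounded values)


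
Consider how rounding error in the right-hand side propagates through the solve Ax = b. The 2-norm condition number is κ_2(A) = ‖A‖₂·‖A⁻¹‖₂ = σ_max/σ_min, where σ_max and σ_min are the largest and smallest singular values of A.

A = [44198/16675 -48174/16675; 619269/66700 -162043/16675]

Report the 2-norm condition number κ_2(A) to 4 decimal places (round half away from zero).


M = AᵀA = [663599209/7118224 -174183975/1779556; -174183975/1779556 45725869/444889]. tr(M)=1658993/8464, det(M)=2401/2116
eigenvalues of AᵀA: λ = (tr ± √(tr²−4·det))/2 = 196, 49/8464
so κ_2 = √(196 / (49/8464)) = 184.0000

184.0000


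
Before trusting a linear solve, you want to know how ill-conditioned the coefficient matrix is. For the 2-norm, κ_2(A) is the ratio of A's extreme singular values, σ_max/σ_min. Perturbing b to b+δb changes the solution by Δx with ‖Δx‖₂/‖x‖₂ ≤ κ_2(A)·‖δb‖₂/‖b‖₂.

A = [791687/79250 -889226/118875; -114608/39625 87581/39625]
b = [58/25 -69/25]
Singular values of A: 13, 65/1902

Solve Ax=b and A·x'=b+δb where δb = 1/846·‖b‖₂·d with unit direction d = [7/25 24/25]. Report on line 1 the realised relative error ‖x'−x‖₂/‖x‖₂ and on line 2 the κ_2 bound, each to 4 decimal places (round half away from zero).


0.0021
0.4496

from the listed singular values, σ₁ = 13, σ_n = 65/1902
κ_2(A) = 13 / (65/1902) = 380.4000
worst-case relative error ≤ 380.4000 × 1/846 = 0.4496
solve Ax = b  →  x = [-34.9292 -46.9569]
‖b‖ = 3.6056, ‖x‖ = 58.5235
δb = ε·‖b‖·d = [0.0012 0.0041]; solving A·Δx = δb gives ‖Δx‖ = 0.1247
relative error = 0.0021
tightness: 0.0021 against a bound of 0.4496 (unrounded ratio ≈ 0.0047)


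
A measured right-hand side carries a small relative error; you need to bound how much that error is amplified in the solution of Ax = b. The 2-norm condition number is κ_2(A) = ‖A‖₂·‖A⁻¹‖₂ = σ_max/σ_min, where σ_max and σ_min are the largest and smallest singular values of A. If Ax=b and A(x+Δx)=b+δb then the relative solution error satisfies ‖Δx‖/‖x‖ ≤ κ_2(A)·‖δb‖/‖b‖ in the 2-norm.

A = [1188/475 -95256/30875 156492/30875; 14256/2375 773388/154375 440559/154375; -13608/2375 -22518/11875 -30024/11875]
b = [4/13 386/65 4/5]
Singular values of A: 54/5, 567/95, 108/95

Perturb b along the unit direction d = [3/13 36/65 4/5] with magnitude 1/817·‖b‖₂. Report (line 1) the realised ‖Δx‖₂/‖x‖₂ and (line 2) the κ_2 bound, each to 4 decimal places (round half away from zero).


0.0018
0.0116

from the listed singular values, σ₁ = 54/5, σ_n = 108/95
κ_2(A) = (54/5) / (108/95) = 9.5000
bound on ‖Δx‖/‖x‖: κ·ε = 9.5000·1/817 = 0.0116
solve Ax = b  →  x = [-1.8148 2.0903 2.2286]
2-norm of b is 6.0000; of x, 3.5538
Δx = A⁻¹·δb where δb = 1/817·6.0000·d; ‖Δx‖ = 0.0065
relative error = 0.0018
tightness: 0.0018 against a bound of 0.0116 (unrounded ratio ≈ 0.1563)


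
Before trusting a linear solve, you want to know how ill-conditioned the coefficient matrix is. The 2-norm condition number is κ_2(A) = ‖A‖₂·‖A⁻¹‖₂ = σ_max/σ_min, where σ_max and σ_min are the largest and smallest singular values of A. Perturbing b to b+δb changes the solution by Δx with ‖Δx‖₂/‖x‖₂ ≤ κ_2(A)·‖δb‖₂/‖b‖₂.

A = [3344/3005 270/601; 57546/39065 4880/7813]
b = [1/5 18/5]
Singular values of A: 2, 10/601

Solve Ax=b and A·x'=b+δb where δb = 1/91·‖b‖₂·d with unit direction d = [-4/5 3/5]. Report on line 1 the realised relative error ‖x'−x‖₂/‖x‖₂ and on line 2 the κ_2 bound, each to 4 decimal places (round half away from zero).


0.0198
1.3209

largest singular value 2, smallest 10/601
κ_2(A) = 2 / (10/601) = 120.2000
worst-case relative error ≤ 120.2000 × 1/91 = 1.3209
solve Ax = b  →  x = [-44.8462 111.5308]
‖b‖₂ = 3.6056 and ‖x‖₂ = 120.2094
Δx = A⁻¹·δb where δb = 1/91·3.6056·d; ‖Δx‖ = 2.3812
realised ‖Δx‖/‖x‖ = 0.0198
tightness: 0.0198 against a bound of 1.3209 (unrounded ratio ≈ 0.0150)


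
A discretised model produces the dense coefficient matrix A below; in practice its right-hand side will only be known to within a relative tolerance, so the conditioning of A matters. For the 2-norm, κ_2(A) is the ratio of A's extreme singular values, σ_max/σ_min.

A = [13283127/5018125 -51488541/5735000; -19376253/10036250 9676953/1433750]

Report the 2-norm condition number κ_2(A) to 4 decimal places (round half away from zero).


256.9280

form AᵀA = [43248201276501/4029052562500 -42357400333677/1151157875000; -42357400333677/1151157875000 165974582565441/1315609000000] with trace 14119561225809/103143745600 and determinant 4684718025/16502999296
eigenvalues of AᵀA: λ = (tr ± √(tr²−4·det))/2 = 13689/100, 8555625/4125749824
κ_2(A) = √(λ_max/λ_min) = √((13689/100) / (8555625/4125749824)) = 256.9280


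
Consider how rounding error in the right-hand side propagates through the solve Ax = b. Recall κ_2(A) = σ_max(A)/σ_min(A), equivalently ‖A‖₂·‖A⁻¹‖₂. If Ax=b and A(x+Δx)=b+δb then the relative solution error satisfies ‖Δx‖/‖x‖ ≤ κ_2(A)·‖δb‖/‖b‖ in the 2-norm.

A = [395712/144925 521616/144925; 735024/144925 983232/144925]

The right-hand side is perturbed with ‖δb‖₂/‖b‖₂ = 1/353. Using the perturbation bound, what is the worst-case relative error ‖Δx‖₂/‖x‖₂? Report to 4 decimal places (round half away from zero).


AᵀA = [482247936/14535125 642981888/14535125; 642981888/14535125 857320704/14535125]; tr = 267913728/2907025, det = 5308416/72675625
solving λ² − 267913728/2907025·λ + 5308416/72675625 = 0 gives λ = 2304/25, 2304/2907025
κ = σ_max/σ_min = (48/5)/(48/1705) = 341.0000
κ_2(A)·‖δb‖/‖b‖ = 0.9660

0.9660


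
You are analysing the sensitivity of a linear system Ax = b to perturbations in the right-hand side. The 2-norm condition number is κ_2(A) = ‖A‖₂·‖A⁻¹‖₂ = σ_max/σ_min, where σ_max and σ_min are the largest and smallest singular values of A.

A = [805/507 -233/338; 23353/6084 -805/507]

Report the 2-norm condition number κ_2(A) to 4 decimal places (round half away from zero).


162.0000

form AᵀA = [3779161/219024 -131215/18252; -131215/18252 18229/6084] with trace 26245/1296 and determinant 1/64
solving λ² − 26245/1296·λ + 1/64 = 0 gives λ = 81/4, 1/1296
σ_max=√(81/4)=(9/2), σ_min=√(1/1296)=(1/36) → κ = 162.0000


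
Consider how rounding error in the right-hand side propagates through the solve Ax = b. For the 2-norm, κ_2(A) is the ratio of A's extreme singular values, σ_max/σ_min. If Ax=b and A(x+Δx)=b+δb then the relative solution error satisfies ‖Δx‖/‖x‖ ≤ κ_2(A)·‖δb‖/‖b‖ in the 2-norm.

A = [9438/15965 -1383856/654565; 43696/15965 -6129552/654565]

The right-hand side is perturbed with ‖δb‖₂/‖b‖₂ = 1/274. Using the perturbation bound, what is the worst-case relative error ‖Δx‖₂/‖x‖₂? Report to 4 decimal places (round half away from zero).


form AᵀA = [399683252/50976245 -1370232864/50976245; -1370232864/50976245 4697973248/50976245] with trace 1019531300/10195249 and determinant 640000/10195249
λ_max, λ_min = (1019531300/10195249 ± √1039417971842250000/103943102172001)/2 = 100, 6400/10195249
κ = σ_max/σ_min = 10/(80/3193) = 399.1250
bound on ‖Δx‖/‖x‖: κ·ε = 399.1250·1/274 = 1.4567

1.4567


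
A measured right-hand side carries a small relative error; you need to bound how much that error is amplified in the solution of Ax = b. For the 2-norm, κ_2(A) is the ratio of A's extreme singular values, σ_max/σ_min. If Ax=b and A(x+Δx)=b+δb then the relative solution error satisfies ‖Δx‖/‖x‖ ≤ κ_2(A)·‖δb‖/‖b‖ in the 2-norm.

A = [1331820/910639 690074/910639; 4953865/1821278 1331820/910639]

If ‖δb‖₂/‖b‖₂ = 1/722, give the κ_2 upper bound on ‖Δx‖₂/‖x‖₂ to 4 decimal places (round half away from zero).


AᵀA = [109466285425/11477693956 14594749470/2869423489; 14594749470/2869423489 7785282484/2869423489]; tr = 486530849/39715204, det = 60025/9928801
eigenvalues of AᵀA: λ = (tr ± √(tr²−4·det))/2 = 49/4, 4900/9928801
so κ_2 = √((49/4) / (4900/9928801)) = 157.5500
worst-case relative error ≤ 157.5500 × 1/722 = 0.2182

0.2182


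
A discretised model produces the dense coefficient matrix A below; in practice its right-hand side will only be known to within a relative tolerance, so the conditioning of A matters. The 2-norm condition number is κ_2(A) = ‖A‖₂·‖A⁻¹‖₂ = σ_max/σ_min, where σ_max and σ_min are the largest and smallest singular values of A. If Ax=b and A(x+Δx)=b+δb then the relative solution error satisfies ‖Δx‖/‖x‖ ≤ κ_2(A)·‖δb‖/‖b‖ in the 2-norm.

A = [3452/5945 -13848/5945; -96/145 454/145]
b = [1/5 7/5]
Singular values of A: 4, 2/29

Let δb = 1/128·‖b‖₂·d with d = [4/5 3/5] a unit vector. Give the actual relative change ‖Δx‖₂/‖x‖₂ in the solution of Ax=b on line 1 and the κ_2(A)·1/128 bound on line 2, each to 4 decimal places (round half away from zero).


0.0110
0.4531

from the listed singular values, σ₁ = 4, σ_n = 2/29
κ = σ_max/σ_min = 4/(2/29) = 58.0000
κ_2(A)·‖δb‖/‖b‖ = 0.4531
solve Ax = b  →  x = [14.0915 3.4268]
‖b‖ = 1.4142, ‖x‖ = 14.5022
with δb = [0.0088 0.0066], A·Δx = δb → ‖Δx‖ = 0.1602
dividing the unrounded norms, ‖Δx‖/‖x‖ = 0.0110
realised/bound (from unrounded values) ≈ 0.0244


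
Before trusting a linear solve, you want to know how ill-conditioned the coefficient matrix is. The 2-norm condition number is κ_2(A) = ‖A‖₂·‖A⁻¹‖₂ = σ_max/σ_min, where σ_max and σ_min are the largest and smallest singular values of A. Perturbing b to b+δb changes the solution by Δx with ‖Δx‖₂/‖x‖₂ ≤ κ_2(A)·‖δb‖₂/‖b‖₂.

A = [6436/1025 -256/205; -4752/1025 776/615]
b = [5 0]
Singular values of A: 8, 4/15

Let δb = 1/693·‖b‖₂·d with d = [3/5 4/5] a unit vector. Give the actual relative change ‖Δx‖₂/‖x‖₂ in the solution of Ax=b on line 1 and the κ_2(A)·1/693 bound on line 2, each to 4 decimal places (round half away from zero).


0.0024
0.0433

from the listed singular values, σ₁ = 8, σ_n = 4/15
κ_2(A) = 8 / (4/15) = 30.0000
perturbation bound = 30.0000·1/693 = 0.0433
solve Ax = b  →  x = [2.9573 10.8659]
‖b‖₂ = 5.0000 and ‖x‖₂ = 11.2611
δb = ε·‖b‖·d = [0.0043 0.0058]; solving A·Δx = δb gives ‖Δx‖ = 0.0271
realised ‖Δx‖/‖x‖ = 0.0024
realised/bound (from unrounded values) ≈ 0.0555


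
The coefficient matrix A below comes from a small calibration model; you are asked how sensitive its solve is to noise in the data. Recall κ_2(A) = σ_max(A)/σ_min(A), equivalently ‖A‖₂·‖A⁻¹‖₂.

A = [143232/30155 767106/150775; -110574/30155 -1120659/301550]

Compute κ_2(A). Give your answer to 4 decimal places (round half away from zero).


75.3875

M = AᵀA = [1309680612/36372961 6873280029/181864805; 6873280029/181864805 144387322209/3637296100]. tr(M)=275355383409/3637296100, det(M)=916636176/909324025
λ_max, λ_min = (275355383409/3637296100 ± √75767241937308053043681/13229922919075210000)/2 = 7569/100, 484416/36372961
κ = σ_max/σ_min = (87/10)/(696/6031) = 75.3875


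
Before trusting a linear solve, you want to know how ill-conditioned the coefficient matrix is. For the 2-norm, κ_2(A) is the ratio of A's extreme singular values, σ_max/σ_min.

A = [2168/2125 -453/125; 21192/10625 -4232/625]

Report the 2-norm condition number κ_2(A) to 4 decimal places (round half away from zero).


form AᵀA = [1960576/390625 -6719832/390625; -6719832/390625 23040049/390625] with trace 40001/625 and determinant 64/625
eigenvalues of AᵀA: λ = (tr ± √(tr²−4·det))/2 = 64, 1/625
κ = σ_max/σ_min = 8/(1/25) = 200.0000

200.0000


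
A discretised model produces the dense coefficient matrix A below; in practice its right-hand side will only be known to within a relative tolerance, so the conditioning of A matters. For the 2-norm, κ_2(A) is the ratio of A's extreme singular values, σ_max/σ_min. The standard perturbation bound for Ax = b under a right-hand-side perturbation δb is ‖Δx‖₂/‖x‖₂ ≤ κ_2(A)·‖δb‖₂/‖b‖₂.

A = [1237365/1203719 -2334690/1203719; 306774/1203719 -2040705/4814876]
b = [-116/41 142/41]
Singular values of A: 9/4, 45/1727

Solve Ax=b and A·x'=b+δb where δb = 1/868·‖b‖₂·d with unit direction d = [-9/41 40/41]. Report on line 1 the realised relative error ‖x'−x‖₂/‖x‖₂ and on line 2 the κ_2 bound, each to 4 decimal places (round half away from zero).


σ_max = 9/4, σ_min = 45/1727
condition number: (9/4) ÷ (45/1727) = 86.3500
κ_2(A)·‖δb‖/‖b‖ = 0.0995
solve Ax = b  →  x = [135.0327 73.0248]
‖b‖ = 4.4721, ‖x‖ = 153.5137
Δx = A⁻¹·δb where δb = 1/868·4.4721·d; ‖Δx‖ = 0.1977
dividing the unrounded norms, ‖Δx‖/‖x‖ = 0.0013
realised/bound (from unrounded values) ≈ 0.0129

0.0013
0.0995


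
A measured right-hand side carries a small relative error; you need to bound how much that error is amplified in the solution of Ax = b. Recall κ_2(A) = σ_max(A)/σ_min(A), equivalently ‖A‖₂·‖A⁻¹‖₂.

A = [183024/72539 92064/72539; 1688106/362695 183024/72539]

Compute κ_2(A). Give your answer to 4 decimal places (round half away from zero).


M = AᵀA = [12758292324/455182225 1360600416/91036445; 1360600416/91036445 145237248/18207289]. tr(M)=56710116/1575025, det(M)=331776/1575025
eigenvalues of AᵀA: λ = (tr ± √(tr²−4·det))/2 = 36, 9216/1575025
κ_2(A) = √(λ_max/λ_min) = √(36 / (9216/1575025)) = 78.4375

78.4375


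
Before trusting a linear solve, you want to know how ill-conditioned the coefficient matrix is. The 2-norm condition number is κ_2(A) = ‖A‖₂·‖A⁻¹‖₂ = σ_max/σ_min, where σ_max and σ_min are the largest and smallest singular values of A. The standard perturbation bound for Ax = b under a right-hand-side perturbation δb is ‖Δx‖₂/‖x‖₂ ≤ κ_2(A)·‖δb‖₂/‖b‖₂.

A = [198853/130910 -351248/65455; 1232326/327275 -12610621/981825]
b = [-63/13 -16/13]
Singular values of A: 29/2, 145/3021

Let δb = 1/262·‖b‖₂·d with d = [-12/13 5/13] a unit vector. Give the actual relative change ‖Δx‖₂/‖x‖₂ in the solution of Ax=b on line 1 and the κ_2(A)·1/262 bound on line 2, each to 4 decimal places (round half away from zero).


from the listed singular values, σ₁ = 29/2, σ_n = 145/3021
condition number: (29/2) ÷ (145/3021) = 302.1000
bound on ‖Δx‖/‖x‖: κ·ε = 302.1000·1/262 = 1.1531
solve Ax = b  →  x = [79.9465 23.5332]
‖b‖₂ = 5.0000 and ‖x‖₂ = 83.3382
with δb = [-0.0176 0.0073], A·Δx = δb → ‖Δx‖ = 0.3976
relative error = 0.0048
tightness: 0.0048 against a bound of 1.1531 (unrounded ratio ≈ 0.0041)

0.0048
1.1531
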